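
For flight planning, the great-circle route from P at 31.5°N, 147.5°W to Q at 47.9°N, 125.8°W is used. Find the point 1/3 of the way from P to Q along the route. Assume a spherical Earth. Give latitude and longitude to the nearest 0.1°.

≈ 37.4°N, 141.4°W

Write both endpoints as unit vectors p₁, p₂ with components (cos φ cos λ, cos φ sin λ, sin φ).
The central angle between the endpoints is δ = arccos(p₁·p₂) ≈ 0.406 rad (23.2°).
Interpolate at f = 1/3 with slerp weights a = sin((1−f)δ)/sin δ ≈ 0.677, b = sin(fδ)/sin δ ≈ 0.342.
p = a·p₁ + b·p₂ ≈ (-0.621, -0.496, 0.607); φ = arcsin(p_z) ≈ 37.39°, λ = atan2(p_y, p_x) ≈ -141.38°.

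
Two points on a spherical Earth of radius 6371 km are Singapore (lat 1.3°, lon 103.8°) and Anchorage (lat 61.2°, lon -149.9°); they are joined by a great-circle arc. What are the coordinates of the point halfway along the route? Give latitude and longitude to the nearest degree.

Write both endpoints as unit vectors p₁, p₂ with components (cos φ cos λ, cos φ sin λ, sin φ).
The central angle between the endpoints is δ = arccos(p₁·p₂) ≈ 1.686 rad (96.6°).
Interpolate at f = 1/2 with slerp weights a = sin((1−f)δ)/sin δ ≈ 0.752, b = sin(fδ)/sin δ ≈ 0.752.
p = a·p₁ + b·p₂ ≈ (-0.493, 0.548, 0.676); φ = arcsin(p_z) ≈ 42.52°, λ = atan2(p_y, p_x) ≈ 131.94°.

≈ lat 43°, lon 132°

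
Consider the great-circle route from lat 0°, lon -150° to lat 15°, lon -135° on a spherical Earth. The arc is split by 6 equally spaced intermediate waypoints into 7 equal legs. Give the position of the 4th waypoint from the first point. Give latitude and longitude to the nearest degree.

Convert each endpoint to a unit vector on the sphere (x = cos φ cos λ, y = cos φ sin λ, z = sin φ).
The central angle between the endpoints is δ = arccos(p₁·p₂) ≈ 0.368 rad (21.1°).
Interpolate at f = 4/7 with slerp weights a = sin((1−f)δ)/sin δ ≈ 0.437, b = sin(fδ)/sin δ ≈ 0.580.
p = a·p₁ + b·p₂ ≈ (-0.774, -0.615, 0.150); φ = arcsin(p_z) ≈ 8.64°, λ = atan2(p_y, p_x) ≈ -141.56°.

≈ lat 9°, lon -142°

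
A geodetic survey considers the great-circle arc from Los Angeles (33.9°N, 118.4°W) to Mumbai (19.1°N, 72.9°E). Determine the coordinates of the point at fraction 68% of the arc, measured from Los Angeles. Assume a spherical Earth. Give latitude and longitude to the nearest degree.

Convert each endpoint to a unit vector on the sphere (x = cos φ cos λ, y = cos φ sin λ, z = sin φ).
The central angle between the endpoints is δ = arccos(p₁·p₂) ≈ 2.198 rad (125.9°).
Interpolate at f = 0.68 with slerp weights a = sin((1−f)δ)/sin δ ≈ 0.799, b = sin(fδ)/sin δ ≈ 1.231.
p = a·p₁ + b·p₂ ≈ (0.027, 0.529, 0.848); φ = arcsin(p_z) ≈ 58.02°, λ = atan2(p_y, p_x) ≈ 87.09°.

≈ 58°N, 87°E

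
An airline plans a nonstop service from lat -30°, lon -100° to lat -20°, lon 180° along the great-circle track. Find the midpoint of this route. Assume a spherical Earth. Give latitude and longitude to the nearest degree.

≈ lat -31°, lon -142°

Write both endpoints as unit vectors p₁, p₂ with components (cos φ cos λ, cos φ sin λ, sin φ).
The central angle between the endpoints is δ = arccos(p₁·p₂) ≈ 1.253 rad (71.8°).
Interpolate at f = 1/2 with slerp weights a = sin((1−f)δ)/sin δ ≈ 0.617, b = sin(fδ)/sin δ ≈ 0.617.
p = a·p₁ + b·p₂ ≈ (-0.673, -0.526, -0.520); φ = arcsin(p_z) ≈ -31.31°, λ = atan2(p_y, p_x) ≈ -141.96°.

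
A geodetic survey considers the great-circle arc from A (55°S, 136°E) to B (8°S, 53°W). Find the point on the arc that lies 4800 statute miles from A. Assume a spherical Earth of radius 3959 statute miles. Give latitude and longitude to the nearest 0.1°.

From cos δ = sin φ₁ sin φ₂ + cos φ₁ cos φ₂ cos Δλ, the central angle is δ ≈ 2.034 rad (116.6°). The total great-circle distance is δ·R ≈ 2.034 × 3959 ≈ 8053 mi, so the target fraction is f = 4800/8053 ≈ 0.596.
Interpolate at f ≈ 0.596 with slerp weights a = sin((1−f)δ)/sin δ ≈ 0.819, b = sin(fδ)/sin δ ≈ 1.047.
p = a·p₁ + b·p₂ ≈ (0.286, -0.502, -0.816); φ = arcsin(p_z) ≈ -54.72°, λ = atan2(p_y, p_x) ≈ -60.31°.

≈ (54.7°S, 60.3°W)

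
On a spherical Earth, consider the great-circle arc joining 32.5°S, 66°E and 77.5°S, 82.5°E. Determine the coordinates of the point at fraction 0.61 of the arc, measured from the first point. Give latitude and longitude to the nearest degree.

≈ 60°S, 71°E

The haversine formula gives a central angle δ ≈ 0.796 rad (45.6°) between the endpoints.
Interpolate at f = 0.61 with slerp weights a = sin((1−f)δ)/sin δ ≈ 0.427, b = sin(fδ)/sin δ ≈ 0.653.
p = a·p₁ + b·p₂ ≈ (0.165, 0.470, -0.867); φ = arcsin(p_z) ≈ -60.15°, λ = atan2(p_y, p_x) ≈ 70.63°.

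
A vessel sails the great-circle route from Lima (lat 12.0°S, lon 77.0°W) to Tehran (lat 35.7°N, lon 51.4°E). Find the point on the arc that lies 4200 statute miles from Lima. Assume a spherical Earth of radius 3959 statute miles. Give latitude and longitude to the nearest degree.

≈ lat 24°N, lon 27°W

Write both endpoints as unit vectors p₁, p₂ with components (cos φ cos λ, cos φ sin λ, sin φ).
The central angle between the endpoints is δ = arccos(p₁·p₂) ≈ 2.233 rad (127.9°). The total great-circle distance is δ·R ≈ 2.233 × 3959 ≈ 8840 mi, so the target fraction is f = 4200/8840 ≈ 0.475.
Interpolate at f ≈ 0.475 with slerp weights a = sin((1−f)δ)/sin δ ≈ 1.168, b = sin(fδ)/sin δ ≈ 1.107.
p = a·p₁ + b·p₂ ≈ (0.818, -0.411, 0.403); φ = arcsin(p_z) ≈ 23.75°, λ = atan2(p_y, p_x) ≈ -26.70°.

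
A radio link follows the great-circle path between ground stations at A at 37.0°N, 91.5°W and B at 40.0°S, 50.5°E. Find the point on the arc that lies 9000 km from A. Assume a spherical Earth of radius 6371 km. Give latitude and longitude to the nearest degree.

From cos δ = sin φ₁ sin φ₂ + cos φ₁ cos φ₂ cos Δλ, the central angle is δ ≈ 2.624 rad (150.3°). The total great-circle distance is δ·R ≈ 2.624 × 6371 ≈ 16717 km, so the target fraction is f = 9000/16717 ≈ 0.538.
Interpolate at f ≈ 0.538 with slerp weights a = sin((1−f)δ)/sin δ ≈ 1.891, b = sin(fδ)/sin δ ≈ 1.995.
p = a·p₁ + b·p₂ ≈ (0.933, -0.331, -0.144); φ = arcsin(p_z) ≈ -8.30°, λ = atan2(p_y, p_x) ≈ -19.51°.

≈ 8°S, 20°W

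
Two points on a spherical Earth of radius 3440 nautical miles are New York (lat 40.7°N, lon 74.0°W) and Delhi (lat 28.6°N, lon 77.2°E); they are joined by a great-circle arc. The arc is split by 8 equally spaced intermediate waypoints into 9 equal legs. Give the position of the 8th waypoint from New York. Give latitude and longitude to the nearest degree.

≈ lat 39°N, lon 71°E

From cos δ = sin φ₁ sin φ₂ + cos φ₁ cos φ₂ cos Δλ, the central angle is δ ≈ 1.845 rad (105.7°).
Interpolate at f = 8/9 with slerp weights a = sin((1−f)δ)/sin δ ≈ 0.212, b = sin(fδ)/sin δ ≈ 1.036.
p = a·p₁ + b·p₂ ≈ (0.246, 0.733, 0.634); φ = arcsin(p_z) ≈ 39.35°, λ = atan2(p_y, p_x) ≈ 71.47°.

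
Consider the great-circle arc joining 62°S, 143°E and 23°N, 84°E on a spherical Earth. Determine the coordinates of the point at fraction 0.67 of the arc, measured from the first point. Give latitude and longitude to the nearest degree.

From cos δ = sin φ₁ sin φ₂ + cos φ₁ cos φ₂ cos Δλ, the central angle is δ ≈ 1.694 rad (97.0°).
Interpolate at f = 0.67 with slerp weights a = sin((1−f)δ)/sin δ ≈ 0.534, b = sin(fδ)/sin δ ≈ 0.913.
p = a·p₁ + b·p₂ ≈ (-0.112, 0.987, -0.115); φ = arcsin(p_z) ≈ -6.60°, λ = atan2(p_y, p_x) ≈ 96.50°.

≈ 7°S, 96°E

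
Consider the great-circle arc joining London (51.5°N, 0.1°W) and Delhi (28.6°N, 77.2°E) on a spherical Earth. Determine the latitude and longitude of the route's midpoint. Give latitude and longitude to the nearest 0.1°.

Write both endpoints as unit vectors p₁, p₂ with components (cos φ cos λ, cos φ sin λ, sin φ).
The central angle between the endpoints is δ = arccos(p₁·p₂) ≈ 1.053 rad (60.3°).
Interpolate at f = 1/2 with slerp weights a = sin((1−f)δ)/sin δ ≈ 0.578, b = sin(fδ)/sin δ ≈ 0.578.
p = a·p₁ + b·p₂ ≈ (0.473, 0.495, 0.729); φ = arcsin(p_z) ≈ 46.84°, λ = atan2(p_y, p_x) ≈ 46.30°.

≈ (46.8°N, 46.3°E)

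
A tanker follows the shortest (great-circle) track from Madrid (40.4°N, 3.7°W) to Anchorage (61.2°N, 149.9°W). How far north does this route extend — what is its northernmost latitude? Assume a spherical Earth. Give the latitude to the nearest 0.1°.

The great circle lies in the plane with unit normal n̂ = (p₁ × p₂)/|p₁ × p₂|.
Here n̂_z ≈ -0.212; the vertex latitude is φ_max = arccos|n̂_z| ≈ 77.8°.

≈ 77.8°N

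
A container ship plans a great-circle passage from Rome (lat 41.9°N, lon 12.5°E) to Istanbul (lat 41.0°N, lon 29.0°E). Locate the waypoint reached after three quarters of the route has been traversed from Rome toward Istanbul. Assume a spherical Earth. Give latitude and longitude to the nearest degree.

≈ lat 41°N, lon 25°E

From cos δ = sin φ₁ sin φ₂ + cos φ₁ cos φ₂ cos Δλ, the central angle is δ ≈ 0.216 rad (12.4°).
Interpolate at f = 3/4 with slerp weights a = sin((1−f)δ)/sin δ ≈ 0.252, b = sin(fδ)/sin δ ≈ 0.753.
p = a·p₁ + b·p₂ ≈ (0.680, 0.316, 0.662); φ = arcsin(p_z) ≈ 41.45°, λ = atan2(p_y, p_x) ≈ 24.93°.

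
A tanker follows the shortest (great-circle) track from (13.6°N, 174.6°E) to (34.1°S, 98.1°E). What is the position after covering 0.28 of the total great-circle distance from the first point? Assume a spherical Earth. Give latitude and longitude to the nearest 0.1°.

≈ (1.3°S, 155.2°E)

Write both endpoints as unit vectors p₁, p₂ with components (cos φ cos λ, cos φ sin λ, sin φ).
The central angle between the endpoints is δ = arccos(p₁·p₂) ≈ 1.515 rad (86.8°).
Interpolate at f = 0.28 with slerp weights a = sin((1−f)δ)/sin δ ≈ 0.888, b = sin(fδ)/sin δ ≈ 0.412.
p = a·p₁ + b·p₂ ≈ (-0.908, 0.419, -0.022); φ = arcsin(p_z) ≈ -1.27°, λ = atan2(p_y, p_x) ≈ 155.21°.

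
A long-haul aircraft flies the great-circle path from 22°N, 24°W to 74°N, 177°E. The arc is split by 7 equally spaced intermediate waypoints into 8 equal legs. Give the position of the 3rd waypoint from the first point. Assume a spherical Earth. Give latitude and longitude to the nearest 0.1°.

The haversine formula gives a central angle δ ≈ 1.449 rad (83.0°) between the endpoints.
Interpolate at f = 3/8 with slerp weights a = sin((1−f)δ)/sin δ ≈ 0.793, b = sin(fδ)/sin δ ≈ 0.521.
p = a·p₁ + b·p₂ ≈ (0.528, -0.291, 0.798); φ = arcsin(p_z) ≈ 52.91°, λ = atan2(p_y, p_x) ≈ -28.89°.

≈ 52.9°N, 28.9°W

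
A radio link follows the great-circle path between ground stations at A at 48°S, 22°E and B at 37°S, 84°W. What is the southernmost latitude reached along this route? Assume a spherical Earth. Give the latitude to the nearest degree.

≈ 57°S

The great circle lies in the plane with unit normal n̂ = (p₁ × p₂)/|p₁ × p₂|.
Here n̂_z ≈ -0.538; the vertex latitude is φ_max = arccos|n̂_z| ≈ 57.4°.
Check via Clairaut: cos φ_max = |cos φ₁| · sin C = cos(48.0°)·sin(126.4°) ≈ 0.538, again giving ≈ 57.4°.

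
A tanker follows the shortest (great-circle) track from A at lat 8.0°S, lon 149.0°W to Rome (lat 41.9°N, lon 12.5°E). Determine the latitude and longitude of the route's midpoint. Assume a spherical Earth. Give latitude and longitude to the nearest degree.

From cos δ = sin φ₁ sin φ₂ + cos φ₁ cos φ₂ cos Δλ, the central angle is δ ≈ 2.485 rad (142.4°).
Interpolate at f = 1/2 with slerp weights a = sin((1−f)δ)/sin δ ≈ 1.550, b = sin(fδ)/sin δ ≈ 1.550.
p = a·p₁ + b·p₂ ≈ (-0.189, -0.541, 0.820); φ = arcsin(p_z) ≈ 55.03°, λ = atan2(p_y, p_x) ≈ -109.29°.

≈ lat 55°N, lon 109°W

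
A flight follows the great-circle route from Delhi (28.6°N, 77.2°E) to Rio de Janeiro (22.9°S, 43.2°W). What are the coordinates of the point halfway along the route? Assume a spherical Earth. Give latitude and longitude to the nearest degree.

Write both endpoints as unit vectors p₁, p₂ with components (cos φ cos λ, cos φ sin λ, sin φ).
The central angle between the endpoints is δ = arccos(p₁·p₂) ≈ 2.209 rad (126.6°).
Interpolate at f = 1/2 with slerp weights a = sin((1−f)δ)/sin δ ≈ 1.112, b = sin(fδ)/sin δ ≈ 1.112.
p = a·p₁ + b·p₂ ≈ (0.963, 0.251, 0.100); φ = arcsin(p_z) ≈ 5.72°, λ = atan2(p_y, p_x) ≈ 14.60°.

≈ 6°N, 15°E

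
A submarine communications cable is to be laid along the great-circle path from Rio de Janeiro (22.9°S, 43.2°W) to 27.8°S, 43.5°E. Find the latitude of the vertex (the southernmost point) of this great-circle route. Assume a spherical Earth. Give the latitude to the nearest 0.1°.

The great circle lies in the plane with unit normal n̂ = (p₁ × p₂)/|p₁ × p₂|.
Here n̂_z ≈ +0.836; the vertex latitude is φ_max = arccos|n̂_z| ≈ 33.3°.
Check via Clairaut: cos φ_max = |cos φ₁| · sin C = cos(22.9°)·sin(114.9°) ≈ 0.836, again giving ≈ 33.3°.

≈ 33.3°S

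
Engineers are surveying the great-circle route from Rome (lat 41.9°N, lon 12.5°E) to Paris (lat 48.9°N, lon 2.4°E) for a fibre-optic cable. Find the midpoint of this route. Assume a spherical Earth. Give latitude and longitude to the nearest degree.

Convert each endpoint to a unit vector on the sphere (x = cos φ cos λ, y = cos φ sin λ, z = sin φ).
The central angle between the endpoints is δ = arccos(p₁·p₂) ≈ 0.174 rad (9.9°).
Interpolate at f = 1/2 with slerp weights a = sin((1−f)δ)/sin δ ≈ 0.502, b = sin(fδ)/sin δ ≈ 0.502.
p = a·p₁ + b·p₂ ≈ (0.694, 0.095, 0.713); φ = arcsin(p_z) ≈ 45.51°, λ = atan2(p_y, p_x) ≈ 7.76°.

≈ lat 46°N, lon 8°E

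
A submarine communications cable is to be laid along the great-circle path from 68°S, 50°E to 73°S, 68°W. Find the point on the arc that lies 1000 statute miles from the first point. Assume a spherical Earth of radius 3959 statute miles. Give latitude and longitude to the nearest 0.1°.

Write both endpoints as unit vectors p₁, p₂ with components (cos φ cos λ, cos φ sin λ, sin φ).
The central angle between the endpoints is δ = arccos(p₁·p₂) ≈ 0.582 rad (33.4°). The total great-circle distance is δ·R ≈ 0.582 × 3959 ≈ 2305 mi, so the target fraction is f = 1000/2305 ≈ 0.434.
Interpolate at f ≈ 0.434 with slerp weights a = sin((1−f)δ)/sin δ ≈ 0.589, b = sin(fδ)/sin δ ≈ 0.454.
p = a·p₁ + b·p₂ ≈ (0.192, 0.046, -0.980); φ = arcsin(p_z) ≈ -78.64°, λ = atan2(p_y, p_x) ≈ 13.43°.

≈ 78.6°S, 13.4°E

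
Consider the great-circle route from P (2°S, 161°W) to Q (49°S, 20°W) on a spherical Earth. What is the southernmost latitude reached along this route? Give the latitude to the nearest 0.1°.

≈ 61.9°S

The great circle lies in the plane with unit normal n̂ = (p₁ × p₂)/|p₁ × p₂|.
Here n̂_z ≈ +0.471; the vertex latitude is φ_max = arccos|n̂_z| ≈ 61.9°.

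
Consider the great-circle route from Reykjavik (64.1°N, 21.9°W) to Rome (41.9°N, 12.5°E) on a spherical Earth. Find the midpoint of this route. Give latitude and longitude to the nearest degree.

≈ (54°N, 0°E)

From cos δ = sin φ₁ sin φ₂ + cos φ₁ cos φ₂ cos Δλ, the central angle is δ ≈ 0.518 rad (29.7°).
Interpolate at f = 1/2 with slerp weights a = sin((1−f)δ)/sin δ ≈ 0.517, b = sin(fδ)/sin δ ≈ 0.517.
p = a·p₁ + b·p₂ ≈ (0.585, -0.001, 0.811); φ = arcsin(p_z) ≈ 54.16°, λ = atan2(p_y, p_x) ≈ -0.09°.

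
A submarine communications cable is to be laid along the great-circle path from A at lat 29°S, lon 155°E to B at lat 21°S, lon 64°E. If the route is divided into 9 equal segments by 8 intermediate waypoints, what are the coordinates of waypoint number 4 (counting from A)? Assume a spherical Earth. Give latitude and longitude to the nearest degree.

Write both endpoints as unit vectors p₁, p₂ with components (cos φ cos λ, cos φ sin λ, sin φ).
The central angle between the endpoints is δ = arccos(p₁·p₂) ≈ 1.411 rad (80.8°).
Interpolate at f = 4/9 with slerp weights a = sin((1−f)δ)/sin δ ≈ 0.715, b = sin(fδ)/sin δ ≈ 0.594.
p = a·p₁ + b·p₂ ≈ (-0.324, 0.763, -0.560); φ = arcsin(p_z) ≈ -34.03°, λ = atan2(p_y, p_x) ≈ 112.98°.

≈ lat 34°S, lon 113°E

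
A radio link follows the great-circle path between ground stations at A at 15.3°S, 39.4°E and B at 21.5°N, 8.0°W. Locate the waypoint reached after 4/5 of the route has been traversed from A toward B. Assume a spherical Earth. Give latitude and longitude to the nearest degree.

Write both endpoints as unit vectors p₁, p₂ with components (cos φ cos λ, cos φ sin λ, sin φ).
The central angle between the endpoints is δ = arccos(p₁·p₂) ≈ 1.035 rad (59.3°).
Interpolate at f = 4/5 with slerp weights a = sin((1−f)δ)/sin δ ≈ 0.239, b = sin(fδ)/sin δ ≈ 0.857.
p = a·p₁ + b·p₂ ≈ (0.967, 0.035, 0.251); φ = arcsin(p_z) ≈ 14.53°, λ = atan2(p_y, p_x) ≈ 2.10°.

≈ 15°N, 2°E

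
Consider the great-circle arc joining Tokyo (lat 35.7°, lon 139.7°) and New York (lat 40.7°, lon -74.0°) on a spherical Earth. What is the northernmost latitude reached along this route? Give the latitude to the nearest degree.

≈ 70°

The great circle lies in the plane with unit normal n̂ = (p₁ × p₂)/|p₁ × p₂|.
Here n̂_z ≈ +0.345; the vertex latitude is φ_max = arccos|n̂_z| ≈ 69.8°.
Check via Clairaut: cos φ_max = |cos φ₁| · sin C = cos(35.7°)·sin(25.1°) ≈ 0.345, again giving ≈ 69.8°.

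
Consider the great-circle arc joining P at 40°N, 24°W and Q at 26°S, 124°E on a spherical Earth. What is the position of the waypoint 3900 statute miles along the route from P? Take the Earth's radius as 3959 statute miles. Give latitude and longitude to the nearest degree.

Write both endpoints as unit vectors p₁, p₂ with components (cos φ cos λ, cos φ sin λ, sin φ).
The central angle between the endpoints is δ = arccos(p₁·p₂) ≈ 2.617 rad (150.0°). The total great-circle distance is δ·R ≈ 2.617 × 3959 ≈ 10362 mi, so the target fraction is f = 3900/10362 ≈ 0.376.
Interpolate at f ≈ 0.376 with slerp weights a = sin((1−f)δ)/sin δ ≈ 1.994, b = sin(fδ)/sin δ ≈ 1.665.
p = a·p₁ + b·p₂ ≈ (0.559, 0.619, 0.552); φ = arcsin(p_z) ≈ 33.50°, λ = atan2(p_y, p_x) ≈ 47.94°.

≈ 33°N, 48°E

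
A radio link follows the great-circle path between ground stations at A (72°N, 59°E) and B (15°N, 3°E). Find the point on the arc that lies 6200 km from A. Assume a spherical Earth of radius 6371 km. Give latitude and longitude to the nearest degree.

Convert each endpoint to a unit vector on the sphere (x = cos φ cos λ, y = cos φ sin λ, z = sin φ).
The central angle between the endpoints is δ = arccos(p₁·p₂) ≈ 1.145 rad (65.6°). The total great-circle distance is δ·R ≈ 1.145 × 6371 ≈ 7295 km, so the target fraction is f = 6200/7295 ≈ 0.850.
Interpolate at f ≈ 0.850 with slerp weights a = sin((1−f)δ)/sin δ ≈ 0.188, b = sin(fδ)/sin δ ≈ 0.908.
p = a·p₁ + b·p₂ ≈ (0.905, 0.096, 0.413); φ = arcsin(p_z) ≈ 24.42°, λ = atan2(p_y, p_x) ≈ 6.03°.

≈ (24°N, 6°E)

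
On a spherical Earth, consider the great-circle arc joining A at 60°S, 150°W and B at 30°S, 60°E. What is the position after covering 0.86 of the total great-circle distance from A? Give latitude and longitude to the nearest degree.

Write both endpoints as unit vectors p₁, p₂ with components (cos φ cos λ, cos φ sin λ, sin φ).
The central angle between the endpoints is δ = arccos(p₁·p₂) ≈ 1.513 rad (86.7°).
Interpolate at f = 0.86 with slerp weights a = sin((1−f)δ)/sin δ ≈ 0.211, b = sin(fδ)/sin δ ≈ 0.965.
p = a·p₁ + b·p₂ ≈ (0.327, 0.671, -0.665); φ = arcsin(p_z) ≈ -41.69°, λ = atan2(p_y, p_x) ≈ 64.04°.

≈ 42°S, 64°E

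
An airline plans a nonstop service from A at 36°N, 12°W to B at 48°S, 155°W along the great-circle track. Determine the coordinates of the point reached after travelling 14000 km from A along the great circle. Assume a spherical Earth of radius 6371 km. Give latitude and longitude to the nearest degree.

≈ 46°S, 119°W

From cos δ = sin φ₁ sin φ₂ + cos φ₁ cos φ₂ cos Δλ, the central angle is δ ≈ 2.624 rad (150.4°). The total great-circle distance is δ·R ≈ 2.624 × 6371 ≈ 16719 km, so the target fraction is f = 14000/16719 ≈ 0.837.
Interpolate at f ≈ 0.837 with slerp weights a = sin((1−f)δ)/sin δ ≈ 0.837, b = sin(fδ)/sin δ ≈ 1.638.
p = a·p₁ + b·p₂ ≈ (-0.331, -0.604, -0.725); φ = arcsin(p_z) ≈ -46.48°, λ = atan2(p_y, p_x) ≈ -118.71°.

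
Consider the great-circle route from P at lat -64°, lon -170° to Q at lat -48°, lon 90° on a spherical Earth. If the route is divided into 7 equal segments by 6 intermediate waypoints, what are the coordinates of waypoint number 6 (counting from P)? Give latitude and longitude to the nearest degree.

Write both endpoints as unit vectors p₁, p₂ with components (cos φ cos λ, cos φ sin λ, sin φ).
The central angle between the endpoints is δ = arccos(p₁·p₂) ≈ 0.906 rad (51.9°).
Interpolate at f = 6/7 with slerp weights a = sin((1−f)δ)/sin δ ≈ 0.164, b = sin(fδ)/sin δ ≈ 0.890.
p = a·p₁ + b·p₂ ≈ (-0.071, 0.583, -0.809); φ = arcsin(p_z) ≈ -54.01°, λ = atan2(p_y, p_x) ≈ 96.92°.

≈ lat -54°, lon 97°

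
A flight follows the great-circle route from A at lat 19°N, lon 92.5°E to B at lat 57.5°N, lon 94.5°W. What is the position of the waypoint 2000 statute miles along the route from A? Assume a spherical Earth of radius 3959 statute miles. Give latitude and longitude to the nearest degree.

From cos δ = sin φ₁ sin φ₂ + cos φ₁ cos φ₂ cos Δλ, the central angle is δ ≈ 1.803 rad (103.3°). The total great-circle distance is δ·R ≈ 1.803 × 3959 ≈ 7136 mi, so the target fraction is f = 2000/7136 ≈ 0.280.
Interpolate at f ≈ 0.280 with slerp weights a = sin((1−f)δ)/sin δ ≈ 0.989, b = sin(fδ)/sin δ ≈ 0.497.
p = a·p₁ + b·p₂ ≈ (-0.062, 0.668, 0.741); φ = arcsin(p_z) ≈ 47.86°, λ = atan2(p_y, p_x) ≈ 95.28°.

≈ lat 48°N, lon 95°E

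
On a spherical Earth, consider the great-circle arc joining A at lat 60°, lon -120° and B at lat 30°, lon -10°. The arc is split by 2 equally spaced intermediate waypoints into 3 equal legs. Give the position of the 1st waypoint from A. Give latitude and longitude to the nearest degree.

Convert each endpoint to a unit vector on the sphere (x = cos φ cos λ, y = cos φ sin λ, z = sin φ).
The central angle between the endpoints is δ = arccos(p₁·p₂) ≈ 1.282 rad (73.4°).
Interpolate at f = 1/3 with slerp weights a = sin((1−f)δ)/sin δ ≈ 0.787, b = sin(fδ)/sin δ ≈ 0.432.
p = a·p₁ + b·p₂ ≈ (0.172, -0.406, 0.898); φ = arcsin(p_z) ≈ 63.85°, λ = atan2(p_y, p_x) ≈ -67.03°.

≈ lat 64°, lon -67°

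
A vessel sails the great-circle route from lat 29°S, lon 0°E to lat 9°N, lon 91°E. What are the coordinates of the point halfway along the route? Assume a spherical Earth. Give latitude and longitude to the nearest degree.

Convert each endpoint to a unit vector on the sphere (x = cos φ cos λ, y = cos φ sin λ, z = sin φ).
The central angle between the endpoints is δ = arccos(p₁·p₂) ≈ 1.662 rad (95.2°).
Interpolate at f = 1/2 with slerp weights a = sin((1−f)δ)/sin δ ≈ 0.742, b = sin(fδ)/sin δ ≈ 0.742.
p = a·p₁ + b·p₂ ≈ (0.636, 0.732, -0.244); φ = arcsin(p_z) ≈ -14.10°, λ = atan2(p_y, p_x) ≈ 49.04°.

≈ lat 14°S, lon 49°E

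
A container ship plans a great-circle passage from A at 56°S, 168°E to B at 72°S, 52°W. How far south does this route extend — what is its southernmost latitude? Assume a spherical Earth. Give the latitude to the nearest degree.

≈ 82°S

The great circle lies in the plane with unit normal n̂ = (p₁ × p₂)/|p₁ × p₂|.
Here n̂_z ≈ +0.147; the vertex latitude is φ_max = arccos|n̂_z| ≈ 81.5°.
Check via Clairaut: cos φ_max = |cos φ₁| · sin C = cos(56.0°)·sin(164.7°) ≈ 0.147, again giving ≈ 81.5°.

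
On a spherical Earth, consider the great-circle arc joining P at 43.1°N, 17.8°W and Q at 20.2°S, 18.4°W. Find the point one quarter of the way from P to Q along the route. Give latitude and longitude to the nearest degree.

≈ 27°N, 18°W

Write both endpoints as unit vectors p₁, p₂ with components (cos φ cos λ, cos φ sin λ, sin φ).
The central angle between the endpoints is δ = arccos(p₁·p₂) ≈ 1.105 rad (63.3°).
Interpolate at f = 1/4 with slerp weights a = sin((1−f)δ)/sin δ ≈ 0.825, b = sin(fδ)/sin δ ≈ 0.305.
p = a·p₁ + b·p₂ ≈ (0.845, -0.275, 0.458); φ = arcsin(p_z) ≈ 27.28°, λ = atan2(p_y, p_x) ≈ -17.99°.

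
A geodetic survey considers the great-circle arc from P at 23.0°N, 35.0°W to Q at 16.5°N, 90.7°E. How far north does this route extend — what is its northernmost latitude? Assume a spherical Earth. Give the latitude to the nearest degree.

The great circle lies in the plane with unit normal n̂ = (p₁ × p₂)/|p₁ × p₂|.
Here n̂_z ≈ +0.784; the vertex latitude is φ_max = arccos|n̂_z| ≈ 38.4°.
Check via Clairaut: cos φ_max = |cos φ₁| · sin C = cos(23.0°)·sin(58.3°) ≈ 0.784, again giving ≈ 38.4°.

≈ 38°N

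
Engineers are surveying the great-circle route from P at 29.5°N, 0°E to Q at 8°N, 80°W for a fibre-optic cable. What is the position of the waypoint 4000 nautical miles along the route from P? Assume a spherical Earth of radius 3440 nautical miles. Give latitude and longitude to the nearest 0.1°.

≈ 13.0°N, 70.3°W

From cos δ = sin φ₁ sin φ₂ + cos φ₁ cos φ₂ cos Δλ, the central angle is δ ≈ 1.351 rad (77.4°). The total great-circle distance is δ·R ≈ 1.351 × 3440 ≈ 4647 nmi, so the target fraction is f = 4000/4647 ≈ 0.861.
Interpolate at f ≈ 0.861 with slerp weights a = sin((1−f)δ)/sin δ ≈ 0.192, b = sin(fδ)/sin δ ≈ 0.941.
p = a·p₁ + b·p₂ ≈ (0.328, -0.917, 0.225); φ = arcsin(p_z) ≈ 13.02°, λ = atan2(p_y, p_x) ≈ -70.30°.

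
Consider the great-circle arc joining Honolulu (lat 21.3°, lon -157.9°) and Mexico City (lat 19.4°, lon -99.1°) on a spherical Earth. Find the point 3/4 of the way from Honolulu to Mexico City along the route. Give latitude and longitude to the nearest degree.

≈ lat 22°, lon -114°

From cos δ = sin φ₁ sin φ₂ + cos φ₁ cos φ₂ cos Δλ, the central angle is δ ≈ 0.957 rad (54.8°).
Interpolate at f = 3/4 with slerp weights a = sin((1−f)δ)/sin δ ≈ 0.290, b = sin(fδ)/sin δ ≈ 0.805.
p = a·p₁ + b·p₂ ≈ (-0.370, -0.851, 0.373); φ = arcsin(p_z) ≈ 21.87°, λ = atan2(p_y, p_x) ≈ -113.52°.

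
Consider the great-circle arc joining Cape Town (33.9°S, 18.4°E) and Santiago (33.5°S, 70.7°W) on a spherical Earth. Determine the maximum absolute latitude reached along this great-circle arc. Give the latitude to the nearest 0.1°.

≈ 43.1°S

The great circle lies in the plane with unit normal n̂ = (p₁ × p₂)/|p₁ × p₂|.
Here n̂_z ≈ -0.730; the vertex latitude is φ_max = arccos|n̂_z| ≈ 43.1°.
Check via Clairaut: cos φ_max = |cos φ₁| · sin C = cos(33.9°)·sin(118.4°) ≈ 0.730, again giving ≈ 43.1°.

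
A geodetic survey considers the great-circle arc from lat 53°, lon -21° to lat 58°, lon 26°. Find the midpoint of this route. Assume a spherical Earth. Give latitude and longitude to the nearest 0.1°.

≈ lat 57.8°, lon 0.9°

Convert each endpoint to a unit vector on the sphere (x = cos φ cos λ, y = cos φ sin λ, z = sin φ).
The central angle between the endpoints is δ = arccos(p₁·p₂) ≈ 0.463 rad (26.5°).
Interpolate at f = 1/2 with slerp weights a = sin((1−f)δ)/sin δ ≈ 0.514, b = sin(fδ)/sin δ ≈ 0.514.
p = a·p₁ + b·p₂ ≈ (0.533, 0.009, 0.846); φ = arcsin(p_z) ≈ 57.77°, λ = atan2(p_y, p_x) ≈ 0.92°.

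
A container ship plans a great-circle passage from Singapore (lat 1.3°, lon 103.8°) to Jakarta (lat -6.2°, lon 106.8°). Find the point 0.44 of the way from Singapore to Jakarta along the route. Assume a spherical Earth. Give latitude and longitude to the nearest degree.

From cos δ = sin φ₁ sin φ₂ + cos φ₁ cos φ₂ cos Δλ, the central angle is δ ≈ 0.141 rad (8.1°).
Interpolate at f = 0.44 with slerp weights a = sin((1−f)δ)/sin δ ≈ 0.561, b = sin(fδ)/sin δ ≈ 0.441.
p = a·p₁ + b·p₂ ≈ (-0.261, 0.965, -0.035); φ = arcsin(p_z) ≈ -2.00°, λ = atan2(p_y, p_x) ≈ 105.12°.

≈ lat -2°, lon 105°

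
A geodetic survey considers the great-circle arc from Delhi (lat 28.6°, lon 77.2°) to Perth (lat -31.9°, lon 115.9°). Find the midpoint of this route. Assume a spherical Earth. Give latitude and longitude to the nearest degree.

From cos δ = sin φ₁ sin φ₂ + cos φ₁ cos φ₂ cos Δλ, the central angle is δ ≈ 1.236 rad (70.8°).
Interpolate at f = 1/2 with slerp weights a = sin((1−f)δ)/sin δ ≈ 0.613, b = sin(fδ)/sin δ ≈ 0.613.
p = a·p₁ + b·p₂ ≈ (-0.108, 0.994, -0.031); φ = arcsin(p_z) ≈ -1.75°, λ = atan2(p_y, p_x) ≈ 96.21°.

≈ lat -2°, lon 96°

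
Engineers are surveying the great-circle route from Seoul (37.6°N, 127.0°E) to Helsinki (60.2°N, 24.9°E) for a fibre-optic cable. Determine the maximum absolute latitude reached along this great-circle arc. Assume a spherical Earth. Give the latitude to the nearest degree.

The great circle lies in the plane with unit normal n̂ = (p₁ × p₂)/|p₁ × p₂|.
Here n̂_z ≈ -0.430; the vertex latitude is φ_max = arccos|n̂_z| ≈ 64.5°.
Check via Clairaut: cos φ_max = |cos φ₁| · sin C = cos(37.6°)·sin(32.9°) ≈ 0.430, again giving ≈ 64.5°.

≈ 65°N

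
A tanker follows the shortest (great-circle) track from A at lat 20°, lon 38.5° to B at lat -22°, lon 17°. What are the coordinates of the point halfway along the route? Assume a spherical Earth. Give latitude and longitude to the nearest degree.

≈ lat -1°, lon 28°

Write both endpoints as unit vectors p₁, p₂ with components (cos φ cos λ, cos φ sin λ, sin φ).
The central angle between the endpoints is δ = arccos(p₁·p₂) ≈ 0.820 rad (47.0°).
Interpolate at f = 1/2 with slerp weights a = sin((1−f)δ)/sin δ ≈ 0.545, b = sin(fδ)/sin δ ≈ 0.545.
p = a·p₁ + b·p₂ ≈ (0.884, 0.467, -0.018); φ = arcsin(p_z) ≈ -1.02°, λ = atan2(p_y, p_x) ≈ 27.82°.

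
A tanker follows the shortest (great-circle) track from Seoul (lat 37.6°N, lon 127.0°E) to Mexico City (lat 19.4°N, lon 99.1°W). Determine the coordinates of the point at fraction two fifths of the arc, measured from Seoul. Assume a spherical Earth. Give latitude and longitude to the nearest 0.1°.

≈ lat 55.4°N, lon 173.0°W

Convert each endpoint to a unit vector on the sphere (x = cos φ cos λ, y = cos φ sin λ, z = sin φ).
The central angle between the endpoints is δ = arccos(p₁·p₂) ≈ 1.892 rad (108.4°).
Interpolate at f = 2/5 with slerp weights a = sin((1−f)δ)/sin δ ≈ 0.955, b = sin(fδ)/sin δ ≈ 0.723.
p = a·p₁ + b·p₂ ≈ (-0.563, -0.069, 0.823); φ = arcsin(p_z) ≈ 55.41°, λ = atan2(p_y, p_x) ≈ -172.99°.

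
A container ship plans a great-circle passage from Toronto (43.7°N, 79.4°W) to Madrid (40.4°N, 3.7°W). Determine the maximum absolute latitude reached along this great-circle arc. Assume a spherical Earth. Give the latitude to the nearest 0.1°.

The great circle lies in the plane with unit normal n̂ = (p₁ × p₂)/|p₁ × p₂|.
Here n̂_z ≈ +0.657; the vertex latitude is φ_max = arccos|n̂_z| ≈ 48.9°.
Check via Clairaut: cos φ_max = |cos φ₁| · sin C = cos(43.7°)·sin(65.4°) ≈ 0.657, again giving ≈ 48.9°.

≈ 48.9°N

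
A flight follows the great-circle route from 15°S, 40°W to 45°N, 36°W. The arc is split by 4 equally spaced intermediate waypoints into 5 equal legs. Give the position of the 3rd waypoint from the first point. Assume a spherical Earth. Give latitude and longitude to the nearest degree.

Write both endpoints as unit vectors p₁, p₂ with components (cos φ cos λ, cos φ sin λ, sin φ).
The central angle between the endpoints is δ = arccos(p₁·p₂) ≈ 1.049 rad (60.1°).
Interpolate at f = 3/5 with slerp weights a = sin((1−f)δ)/sin δ ≈ 0.470, b = sin(fδ)/sin δ ≈ 0.679.
p = a·p₁ + b·p₂ ≈ (0.736, -0.574, 0.359); φ = arcsin(p_z) ≈ 21.01°, λ = atan2(p_y, p_x) ≈ -37.94°.

≈ 21°N, 38°W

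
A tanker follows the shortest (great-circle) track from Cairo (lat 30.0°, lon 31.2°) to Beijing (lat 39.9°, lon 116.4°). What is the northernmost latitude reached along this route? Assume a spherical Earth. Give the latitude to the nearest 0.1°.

The great circle lies in the plane with unit normal n̂ = (p₁ × p₂)/|p₁ × p₂|.
Here n̂_z ≈ +0.715; the vertex latitude is φ_max = arccos|n̂_z| ≈ 44.4°.
Check via Clairaut: cos φ_max = |cos φ₁| · sin C = cos(30.0°)·sin(55.6°) ≈ 0.715, again giving ≈ 44.4°.

≈ 44.4°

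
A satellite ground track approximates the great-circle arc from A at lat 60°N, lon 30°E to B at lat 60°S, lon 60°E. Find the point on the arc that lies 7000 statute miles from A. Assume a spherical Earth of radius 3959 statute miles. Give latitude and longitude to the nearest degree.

Write both endpoints as unit vectors p₁, p₂ with components (cos φ cos λ, cos φ sin λ, sin φ).
The central angle between the endpoints is δ = arccos(p₁·p₂) ≈ 2.134 rad (122.2°). The total great-circle distance is δ·R ≈ 2.134 × 3959 ≈ 8447 mi, so the target fraction is f = 7000/8447 ≈ 0.829.
Interpolate at f ≈ 0.829 with slerp weights a = sin((1−f)δ)/sin δ ≈ 0.422, b = sin(fδ)/sin δ ≈ 1.159.
p = a·p₁ + b·p₂ ≈ (0.473, 0.608, -0.638); φ = arcsin(p_z) ≈ -39.66°, λ = atan2(p_y, p_x) ≈ 52.12°.

≈ lat 40°S, lon 52°E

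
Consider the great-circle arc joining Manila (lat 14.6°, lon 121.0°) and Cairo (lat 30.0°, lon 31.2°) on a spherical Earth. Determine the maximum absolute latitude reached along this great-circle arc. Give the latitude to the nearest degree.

The great circle lies in the plane with unit normal n̂ = (p₁ × p₂)/|p₁ × p₂|.
Here n̂_z ≈ -0.845; the vertex latitude is φ_max = arccos|n̂_z| ≈ 32.3°.
Check via Clairaut: cos φ_max = |cos φ₁| · sin C = cos(14.6°)·sin(60.8°) ≈ 0.845, again giving ≈ 32.3°.

≈ 32°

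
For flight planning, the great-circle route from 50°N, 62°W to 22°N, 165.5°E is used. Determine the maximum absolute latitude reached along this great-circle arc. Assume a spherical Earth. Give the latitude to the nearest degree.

≈ 64°N

The great circle lies in the plane with unit normal n̂ = (p₁ × p₂)/|p₁ × p₂|.
Here n̂_z ≈ -0.442; the vertex latitude is φ_max = arccos|n̂_z| ≈ 63.7°.
Check via Clairaut: cos φ_max = |cos φ₁| · sin C = cos(50.0°)·sin(43.5°) ≈ 0.442, again giving ≈ 63.7°.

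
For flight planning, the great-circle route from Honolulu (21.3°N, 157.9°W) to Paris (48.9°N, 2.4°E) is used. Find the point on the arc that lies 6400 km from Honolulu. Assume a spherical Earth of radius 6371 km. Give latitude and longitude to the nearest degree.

Write both endpoints as unit vectors p₁, p₂ with components (cos φ cos λ, cos φ sin λ, sin φ).
The central angle between the endpoints is δ = arccos(p₁·p₂) ≈ 1.879 rad (107.6°). The total great-circle distance is δ·R ≈ 1.879 × 6371 ≈ 11968 km, so the target fraction is f = 6400/11968 ≈ 0.535.
Interpolate at f ≈ 0.535 with slerp weights a = sin((1−f)δ)/sin δ ≈ 0.805, b = sin(fδ)/sin δ ≈ 0.886.
p = a·p₁ + b·p₂ ≈ (-0.113, -0.258, 0.960); φ = arcsin(p_z) ≈ 73.66°, λ = atan2(p_y, p_x) ≈ -113.68°.

≈ 74°N, 114°W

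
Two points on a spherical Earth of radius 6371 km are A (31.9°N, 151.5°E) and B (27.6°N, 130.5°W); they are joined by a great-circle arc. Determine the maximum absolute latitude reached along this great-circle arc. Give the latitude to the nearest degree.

≈ 37°N

The great circle lies in the plane with unit normal n̂ = (p₁ × p₂)/|p₁ × p₂|.
Here n̂_z ≈ +0.803; the vertex latitude is φ_max = arccos|n̂_z| ≈ 36.5°.
Check via Clairaut: cos φ_max = |cos φ₁| · sin C = cos(31.9°)·sin(71.1°) ≈ 0.803, again giving ≈ 36.5°.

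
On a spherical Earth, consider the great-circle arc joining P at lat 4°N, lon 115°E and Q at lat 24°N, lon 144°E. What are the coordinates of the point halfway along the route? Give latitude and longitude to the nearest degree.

≈ lat 14°N, lon 129°E

Write both endpoints as unit vectors p₁, p₂ with components (cos φ cos λ, cos φ sin λ, sin φ).
The central angle between the endpoints is δ = arccos(p₁·p₂) ≈ 0.600 rad (34.4°).
Interpolate at f = 1/2 with slerp weights a = sin((1−f)δ)/sin δ ≈ 0.523, b = sin(fδ)/sin δ ≈ 0.523.
p = a·p₁ + b·p₂ ≈ (-0.607, 0.754, 0.249); φ = arcsin(p_z) ≈ 14.44°, λ = atan2(p_y, p_x) ≈ 128.85°.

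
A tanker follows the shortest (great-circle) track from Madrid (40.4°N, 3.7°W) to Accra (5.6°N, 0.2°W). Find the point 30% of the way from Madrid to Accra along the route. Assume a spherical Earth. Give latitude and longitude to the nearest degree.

The haversine formula gives a central angle δ ≈ 0.610 rad (34.9°) between the endpoints.
Interpolate at f = 0.30 with slerp weights a = sin((1−f)δ)/sin δ ≈ 0.723, b = sin(fδ)/sin δ ≈ 0.318.
p = a·p₁ + b·p₂ ≈ (0.866, -0.037, 0.500); φ = arcsin(p_z) ≈ 29.97°, λ = atan2(p_y, p_x) ≈ -2.42°.

≈ 30°N, 2°W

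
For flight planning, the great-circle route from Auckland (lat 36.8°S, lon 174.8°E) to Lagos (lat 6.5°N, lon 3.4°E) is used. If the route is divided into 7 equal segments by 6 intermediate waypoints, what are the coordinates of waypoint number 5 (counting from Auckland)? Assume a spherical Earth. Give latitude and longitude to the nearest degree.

≈ lat 35°S, lon 14°E

Write both endpoints as unit vectors p₁, p₂ with components (cos φ cos λ, cos φ sin λ, sin φ).
The central angle between the endpoints is δ = arccos(p₁·p₂) ≈ 2.595 rad (148.7°).
Interpolate at f = 5/7 with slerp weights a = sin((1−f)δ)/sin δ ≈ 1.300, b = sin(fδ)/sin δ ≈ 1.848.
p = a·p₁ + b·p₂ ≈ (0.796, 0.203, -0.570); φ = arcsin(p_z) ≈ -34.72°, λ = atan2(p_y, p_x) ≈ 14.32°.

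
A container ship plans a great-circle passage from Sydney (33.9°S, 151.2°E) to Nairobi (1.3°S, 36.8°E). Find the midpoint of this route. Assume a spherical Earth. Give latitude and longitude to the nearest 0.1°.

≈ 30.1°S, 85.8°E

Convert each endpoint to a unit vector on the sphere (x = cos φ cos λ, y = cos φ sin λ, z = sin φ).
The central angle between the endpoints is δ = arccos(p₁·p₂) ≈ 1.907 rad (109.3°).
Interpolate at f = 1/2 with slerp weights a = sin((1−f)δ)/sin δ ≈ 0.864, b = sin(fδ)/sin δ ≈ 0.864.
p = a·p₁ + b·p₂ ≈ (0.063, 0.863, -0.501); φ = arcsin(p_z) ≈ -30.10°, λ = atan2(p_y, p_x) ≈ 85.81°.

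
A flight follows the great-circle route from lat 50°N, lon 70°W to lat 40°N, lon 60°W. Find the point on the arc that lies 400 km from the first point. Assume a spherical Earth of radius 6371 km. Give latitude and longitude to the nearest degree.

Write both endpoints as unit vectors p₁, p₂ with components (cos φ cos λ, cos φ sin λ, sin φ).
The central angle between the endpoints is δ = arccos(p₁·p₂) ≈ 0.213 rad (12.2°). The total great-circle distance is δ·R ≈ 0.213 × 6371 ≈ 1359 km, so the target fraction is f = 400/1359 ≈ 0.294.
Interpolate at f ≈ 0.294 with slerp weights a = sin((1−f)δ)/sin δ ≈ 0.708, b = sin(fδ)/sin δ ≈ 0.296.
p = a·p₁ + b·p₂ ≈ (0.269, -0.624, 0.733); φ = arcsin(p_z) ≈ 47.15°, λ = atan2(p_y, p_x) ≈ -66.68°.

≈ lat 47°N, lon 67°W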